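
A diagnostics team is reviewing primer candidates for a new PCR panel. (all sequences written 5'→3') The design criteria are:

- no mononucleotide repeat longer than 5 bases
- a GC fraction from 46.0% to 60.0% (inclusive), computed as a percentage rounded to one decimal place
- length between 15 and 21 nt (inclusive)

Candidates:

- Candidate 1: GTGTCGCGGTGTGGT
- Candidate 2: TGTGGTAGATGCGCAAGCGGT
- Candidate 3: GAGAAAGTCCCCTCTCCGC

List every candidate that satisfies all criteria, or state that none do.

Candidate 1 (15 nt, A=0 T=5 G=8 C=2): longest run = 2 ✓; GC 10/15 = 66.7%, outside 46.0–60.0% ✗; length 15 ✓ — fails.
Candidate 2 (21 nt, A=4 T=5 G=9 C=3): longest run = 2 ✓; GC 12/21 = 57.1% ✓; length 21 ✓ — passes.
Candidate 3 (19 nt, A=4 T=3 G=4 C=8): longest run = 4 ✓; GC 12/19 = 63.2%, outside 46.0–60.0% ✗; length 19 ✓ — fails.

Candidate 2 only.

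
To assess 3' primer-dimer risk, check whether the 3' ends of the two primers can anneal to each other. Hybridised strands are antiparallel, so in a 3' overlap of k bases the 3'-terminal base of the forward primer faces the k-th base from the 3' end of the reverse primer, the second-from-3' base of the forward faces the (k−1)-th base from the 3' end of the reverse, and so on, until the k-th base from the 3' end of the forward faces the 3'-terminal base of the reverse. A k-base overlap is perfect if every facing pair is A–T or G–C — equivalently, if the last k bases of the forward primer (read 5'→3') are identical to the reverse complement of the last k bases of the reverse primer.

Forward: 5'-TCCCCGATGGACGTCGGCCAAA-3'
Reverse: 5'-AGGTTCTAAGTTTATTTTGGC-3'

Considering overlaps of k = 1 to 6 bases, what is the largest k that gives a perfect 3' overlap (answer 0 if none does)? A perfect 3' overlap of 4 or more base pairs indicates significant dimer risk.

Longest perfect overlap: 6 complementary base pairs; significant dimer risk (threshold 4).

Last 6 bases (5'→3') — forward …GCCAAA, reverse …TTTGGC.
Reverse complement of the reverse primer's last 6 bases: GCCAAA; its first k bases are the reverse complement of the reverse primer's last k bases, so a perfect k-base overlap needs the forward primer's last k bases to equal them.
Comparing (forward last k vs required): k=1: A vs G ✗; k=2: AA vs GC ✗; k=3: AAA vs GCC ✗; k=4: CAAA vs GCCA ✗; k=5: CCAAA vs GCCAA ✗; k=6: GCCAAA vs GCCAAA ✓.
Only k = 6 is perfect, so the longest perfect 3' overlap is 6.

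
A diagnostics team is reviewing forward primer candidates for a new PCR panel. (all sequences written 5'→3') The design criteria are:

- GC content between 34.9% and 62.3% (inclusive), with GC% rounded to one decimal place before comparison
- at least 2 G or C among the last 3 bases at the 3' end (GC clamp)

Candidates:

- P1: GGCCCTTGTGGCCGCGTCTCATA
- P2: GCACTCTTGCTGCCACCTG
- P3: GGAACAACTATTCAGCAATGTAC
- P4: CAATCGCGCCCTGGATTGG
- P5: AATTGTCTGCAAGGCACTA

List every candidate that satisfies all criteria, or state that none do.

P1 (23 nt, A=2 T=6 G=7 C=8): GC 15/23 = 65.2%, outside 34.9–62.3% ✗; 3' end ATA has 0 G/C, need ≥2 ✗ — fails.
P2 (19 nt, A=2 T=5 G=4 C=8): GC 12/19 = 63.2%, outside 34.9–62.3% ✗; 3' end CTG has 2 G/C ✓ — fails.
P3 (23 nt, A=9 T=5 G=4 C=5): GC 9/23 = 39.1% ✓; 3' end TAC has 1 G/C, need ≥2 ✗ — fails.
P4 (19 nt, A=3 T=4 G=6 C=6): GC 12/19 = 63.2%, outside 34.9–62.3% ✗; 3' end TGG has 2 G/C ✓ — fails.
P5 (19 nt, A=6 T=5 G=4 C=4): GC 8/19 = 42.1% ✓; 3' end CTA has 1 G/C, need ≥2 ✗ — fails.

None of the candidates satisfy all criteria.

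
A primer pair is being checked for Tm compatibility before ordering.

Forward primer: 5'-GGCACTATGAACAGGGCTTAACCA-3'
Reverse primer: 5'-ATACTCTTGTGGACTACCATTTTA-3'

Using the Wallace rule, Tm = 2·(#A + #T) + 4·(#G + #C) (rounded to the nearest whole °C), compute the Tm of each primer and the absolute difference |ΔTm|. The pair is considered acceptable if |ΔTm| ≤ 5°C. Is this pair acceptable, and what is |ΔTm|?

Forward: A=8 T=4 G=6 C=6 → Tm = 2·12 + 4·12 = 72°C.
Reverse: A=6 T=10 G=3 C=5 → Tm = 2·16 + 4·8 = 64°C.
|ΔTm| = |72 − 64| = 8°C, > 5°C.

|ΔTm| = 8°C; the pair is not acceptable.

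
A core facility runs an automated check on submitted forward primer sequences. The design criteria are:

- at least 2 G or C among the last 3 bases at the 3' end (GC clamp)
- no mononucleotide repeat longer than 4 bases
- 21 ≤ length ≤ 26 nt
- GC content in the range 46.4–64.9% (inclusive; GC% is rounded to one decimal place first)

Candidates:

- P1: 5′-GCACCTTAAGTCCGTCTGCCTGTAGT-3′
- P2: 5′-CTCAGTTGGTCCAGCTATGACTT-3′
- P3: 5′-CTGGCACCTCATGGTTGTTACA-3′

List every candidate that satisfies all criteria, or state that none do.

None of the candidates satisfy all criteria.

P1 (26 nt, A=4 T=8 G=6 C=8): 3' end AGT has 1 G/C, need ≥2 ✗; longest run = 2 ✓; length 26 ✓; GC 14/26 = 53.8% ✓ — fails.
P2 (23 nt, A=4 T=8 G=5 C=6): 3' end CTT has 1 G/C, need ≥2 ✗; longest run = 2 ✓; length 23 ✓; GC 11/23 = 47.8% ✓ — fails.
P3 (22 nt, A=4 T=7 G=5 C=6): 3' end ACA has 1 G/C, need ≥2 ✗; longest run = 2 ✓; length 22 ✓; GC 11/22 = 50.0% ✓ — fails.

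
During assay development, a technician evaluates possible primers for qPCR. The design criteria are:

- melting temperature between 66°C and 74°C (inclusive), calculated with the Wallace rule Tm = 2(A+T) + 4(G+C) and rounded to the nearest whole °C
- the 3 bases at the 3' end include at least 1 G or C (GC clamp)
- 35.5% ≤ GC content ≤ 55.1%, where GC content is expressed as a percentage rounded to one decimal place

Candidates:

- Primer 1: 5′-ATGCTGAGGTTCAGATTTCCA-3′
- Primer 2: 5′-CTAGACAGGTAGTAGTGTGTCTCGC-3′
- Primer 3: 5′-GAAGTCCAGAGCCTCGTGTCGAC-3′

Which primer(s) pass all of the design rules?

Primer 1 (21 nt, A=5 T=7 G=5 C=4): Tm = 2·12 + 4·9 = 60°C, outside 66–74°C ✗; 3' end CCA has 2 G/C ✓; GC 9/21 = 42.9% ✓ — fails.
Primer 2 (25 nt, A=5 T=7 G=8 C=5): Tm = 2·12 + 4·13 = 76°C, outside 66–74°C ✗; 3' end CGC has 3 G/C ✓; GC 13/25 = 52.0% ✓ — fails.
Primer 3 (23 nt, A=5 T=4 G=7 C=7): Tm = 2·9 + 4·14 = 74°C ✓; 3' end GAC has 2 G/C ✓; GC 14/23 = 60.9%, outside 35.5–55.1% ✗ — fails.

None of the candidates satisfy all criteria.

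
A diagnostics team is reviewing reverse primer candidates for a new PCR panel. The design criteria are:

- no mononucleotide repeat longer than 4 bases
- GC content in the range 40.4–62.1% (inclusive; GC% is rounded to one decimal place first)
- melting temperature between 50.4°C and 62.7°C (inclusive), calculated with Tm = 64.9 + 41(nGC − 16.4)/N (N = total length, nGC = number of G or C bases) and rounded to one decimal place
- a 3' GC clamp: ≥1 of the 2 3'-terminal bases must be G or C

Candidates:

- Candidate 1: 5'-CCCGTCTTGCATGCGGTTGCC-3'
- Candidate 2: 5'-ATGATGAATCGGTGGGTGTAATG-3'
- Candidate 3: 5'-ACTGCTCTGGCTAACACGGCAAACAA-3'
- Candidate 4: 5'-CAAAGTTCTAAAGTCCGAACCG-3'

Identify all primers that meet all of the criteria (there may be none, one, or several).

Candidate 1 (21 nt, A=1 T=6 G=6 C=8): longest run = 3 ✓; GC 14/21 = 66.7%, outside 40.4–62.1% ✗; Tm = 64.9 + 41·(14 − 16.4)/21 = 60.2°C ✓; 3' end CC has 2 G/C ✓ — fails.
Candidate 2 (23 nt, A=6 T=7 G=9 C=1): longest run = 3 ✓; GC 10/23 = 43.5% ✓; Tm = 64.9 + 41·(10 − 16.4)/23 = 53.5°C ✓; 3' end TG has 1 G/C ✓ — passes.
Candidate 3 (26 nt, A=9 T=4 G=5 C=8): longest run = 3 ✓; GC 13/26 = 50.0% ✓; Tm = 64.9 + 41·(13 − 16.4)/26 = 59.5°C ✓; 3' end AA has 0 G/C, need ≥1 ✗ — fails.
Candidate 4 (22 nt, A=8 T=4 G=4 C=6): longest run = 3 ✓; GC 10/22 = 45.5% ✓; Tm = 64.9 + 41·(10 − 16.4)/22 = 53.0°C ✓; 3' end CG has 2 G/C ✓ — passes.

Candidate 2 and Candidate 4.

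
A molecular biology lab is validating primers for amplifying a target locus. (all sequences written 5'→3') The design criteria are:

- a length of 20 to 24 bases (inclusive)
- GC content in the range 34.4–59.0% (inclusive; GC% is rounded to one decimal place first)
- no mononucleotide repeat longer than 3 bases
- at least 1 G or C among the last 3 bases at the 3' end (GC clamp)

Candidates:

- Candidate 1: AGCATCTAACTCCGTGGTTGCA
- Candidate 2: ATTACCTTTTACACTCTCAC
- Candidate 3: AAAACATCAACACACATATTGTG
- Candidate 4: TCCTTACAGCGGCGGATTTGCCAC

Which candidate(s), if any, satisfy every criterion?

Candidate 1 (22 nt, A=5 T=6 G=5 C=6): length 22 ✓; GC 11/22 = 50.0% ✓; longest run = 2 ✓; 3' end GCA has 2 G/C ✓ — passes.
Candidate 2 (20 nt, A=5 T=8 G=0 C=7): length 20 ✓; GC 7/20 = 35.0% ✓; longest run = 4, exceeds 3 ✗; 3' end CAC has 2 G/C ✓ — fails.
Candidate 3 (23 nt, A=11 T=5 G=2 C=5): length 23 ✓; GC 7/23 = 30.4%, outside 34.4–59.0% ✗; longest run = 4, exceeds 3 ✗; 3' end GTG has 2 G/C ✓ — fails.
Candidate 4 (24 nt, A=4 T=6 G=6 C=8): length 24 ✓; GC 14/24 = 58.3% ✓; longest run = 3 ✓; 3' end CAC has 2 G/C ✓ — passes.

Candidate 1 and Candidate 4.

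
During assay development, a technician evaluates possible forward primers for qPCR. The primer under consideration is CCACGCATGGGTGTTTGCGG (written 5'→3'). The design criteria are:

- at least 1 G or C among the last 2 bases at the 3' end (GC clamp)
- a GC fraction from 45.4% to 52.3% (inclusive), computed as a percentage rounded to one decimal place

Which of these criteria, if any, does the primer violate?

Fails: GC content.

Base counts: A=2, T=5, G=8, C=5 (length 20).
GC clamp: 3' end GG has 2 G/C ✓
GC content: GC 13/20 = 65.0%, outside 45.4–52.3% ✗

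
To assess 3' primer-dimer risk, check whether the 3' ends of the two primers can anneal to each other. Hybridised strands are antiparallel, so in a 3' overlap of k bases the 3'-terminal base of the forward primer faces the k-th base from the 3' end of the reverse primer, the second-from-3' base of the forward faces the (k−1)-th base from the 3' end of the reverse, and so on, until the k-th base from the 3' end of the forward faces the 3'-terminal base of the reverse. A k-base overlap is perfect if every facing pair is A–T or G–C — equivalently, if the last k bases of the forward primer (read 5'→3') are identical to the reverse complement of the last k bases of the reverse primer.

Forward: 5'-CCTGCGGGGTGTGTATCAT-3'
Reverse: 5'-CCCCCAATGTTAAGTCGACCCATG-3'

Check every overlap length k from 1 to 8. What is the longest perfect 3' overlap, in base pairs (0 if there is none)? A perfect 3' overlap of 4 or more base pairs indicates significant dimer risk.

Longest perfect overlap: 3 complementary base pairs; below the dimer-risk threshold (threshold 4).

Last 8 bases (5'→3') — forward …TGTATCAT, reverse …GACCCATG.
Reverse complement of the reverse primer's last 8 bases: CATGGGTC; its first k bases are the reverse complement of the reverse primer's last k bases, so a perfect k-base overlap needs the forward primer's last k bases to equal them.
Comparing (forward last k vs required): k=1: T vs C ✗; k=2: AT vs CA ✗; k=3: CAT vs CAT ✓; k=4: TCAT vs CATG ✗; k=5: ATCAT vs CATGG ✗; k=6: TATCAT vs CATGGG ✗; k=7: GTATCAT vs CATGGGT ✗; k=8: TGTATCAT vs CATGGGTC ✗.
Only k = 3 is perfect, so the longest perfect 3' overlap is 3.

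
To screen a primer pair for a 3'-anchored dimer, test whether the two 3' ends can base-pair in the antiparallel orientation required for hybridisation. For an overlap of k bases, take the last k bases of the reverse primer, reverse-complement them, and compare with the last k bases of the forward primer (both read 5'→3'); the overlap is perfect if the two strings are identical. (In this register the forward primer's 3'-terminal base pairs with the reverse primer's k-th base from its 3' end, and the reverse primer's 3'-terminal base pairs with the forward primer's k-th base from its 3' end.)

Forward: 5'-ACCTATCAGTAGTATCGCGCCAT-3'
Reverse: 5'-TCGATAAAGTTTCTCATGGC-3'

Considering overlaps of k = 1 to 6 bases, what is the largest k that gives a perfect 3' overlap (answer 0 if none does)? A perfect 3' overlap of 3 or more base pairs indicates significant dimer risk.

Longest perfect overlap: 5 complementary base pairs; significant dimer risk (threshold 3).

Last 6 bases (5'→3') — forward …CGCCAT, reverse …CATGGC.
Reverse complement of the reverse primer's last 6 bases: GCCATG; its first k bases are the reverse complement of the reverse primer's last k bases, so a perfect k-base overlap needs the forward primer's last k bases to equal them.
Comparing (forward last k vs required): k=1: T vs G ✗; k=2: AT vs GC ✗; k=3: CAT vs GCC ✗; k=4: CCAT vs GCCA ✗; k=5: GCCAT vs GCCAT ✓; k=6: CGCCAT vs GCCATG ✗.
Only k = 5 is perfect, so the longest perfect 3' overlap is 5.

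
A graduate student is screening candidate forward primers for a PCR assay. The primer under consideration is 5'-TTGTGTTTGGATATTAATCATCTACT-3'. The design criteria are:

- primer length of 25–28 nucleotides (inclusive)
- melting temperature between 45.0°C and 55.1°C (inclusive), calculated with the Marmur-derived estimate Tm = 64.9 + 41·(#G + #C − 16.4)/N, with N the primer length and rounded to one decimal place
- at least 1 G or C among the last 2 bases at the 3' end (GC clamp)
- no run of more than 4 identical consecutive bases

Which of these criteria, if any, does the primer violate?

Base counts: A=6, T=13, G=4, C=3 (length 26).
length: length 26 ✓
Tm: Tm = 64.9 + 41·(7 − 16.4)/26 = 50.1°C ✓
GC clamp: 3' end CT has 1 G/C ✓
homopolymer run: longest run = 3 ✓

Meets all criteria.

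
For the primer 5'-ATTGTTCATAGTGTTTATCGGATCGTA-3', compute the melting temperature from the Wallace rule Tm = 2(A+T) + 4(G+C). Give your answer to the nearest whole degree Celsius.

Base counts: A=6, T=12, G=6, C=3 (length 27).
Tm = 2·(6+12) + 4·(6+3) = 2·18 + 4·9 = 36 + 36 = 72°C.

72°C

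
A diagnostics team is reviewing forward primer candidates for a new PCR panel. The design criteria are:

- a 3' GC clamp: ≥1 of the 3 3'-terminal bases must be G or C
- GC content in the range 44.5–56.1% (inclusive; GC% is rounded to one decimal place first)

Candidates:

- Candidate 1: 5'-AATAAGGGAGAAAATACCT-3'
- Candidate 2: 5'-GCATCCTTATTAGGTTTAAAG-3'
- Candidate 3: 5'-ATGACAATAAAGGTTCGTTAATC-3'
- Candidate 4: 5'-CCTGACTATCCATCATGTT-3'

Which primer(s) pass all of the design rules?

Candidate 1 (19 nt, A=10 T=3 G=4 C=2): 3' end CCT has 2 G/C ✓; GC 6/19 = 31.6%, outside 44.5–56.1% ✗ — fails.
Candidate 2 (21 nt, A=6 T=8 G=4 C=3): 3' end AAG has 1 G/C ✓; GC 7/21 = 33.3%, outside 44.5–56.1% ✗ — fails.
Candidate 3 (23 nt, A=9 T=7 G=4 C=3): 3' end ATC has 1 G/C ✓; GC 7/23 = 30.4%, outside 44.5–56.1% ✗ — fails.
Candidate 4 (19 nt, A=4 T=7 G=2 C=6): 3' end GTT has 1 G/C ✓; GC 8/19 = 42.1%, outside 44.5–56.1% ✗ — fails.

None of the candidates satisfy all criteria.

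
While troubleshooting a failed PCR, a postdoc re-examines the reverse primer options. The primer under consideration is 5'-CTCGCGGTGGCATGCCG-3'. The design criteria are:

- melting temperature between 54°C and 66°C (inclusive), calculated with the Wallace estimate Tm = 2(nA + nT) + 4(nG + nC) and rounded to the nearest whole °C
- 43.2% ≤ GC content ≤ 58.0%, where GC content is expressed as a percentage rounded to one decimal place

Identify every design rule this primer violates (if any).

Base counts: A=1, T=3, G=7, C=6 (length 17).
Tm: Tm = 2·4 + 4·13 = 60°C ✓
GC content: GC 13/17 = 76.5%, outside 43.2–58.0% ✗

Fails: GC content.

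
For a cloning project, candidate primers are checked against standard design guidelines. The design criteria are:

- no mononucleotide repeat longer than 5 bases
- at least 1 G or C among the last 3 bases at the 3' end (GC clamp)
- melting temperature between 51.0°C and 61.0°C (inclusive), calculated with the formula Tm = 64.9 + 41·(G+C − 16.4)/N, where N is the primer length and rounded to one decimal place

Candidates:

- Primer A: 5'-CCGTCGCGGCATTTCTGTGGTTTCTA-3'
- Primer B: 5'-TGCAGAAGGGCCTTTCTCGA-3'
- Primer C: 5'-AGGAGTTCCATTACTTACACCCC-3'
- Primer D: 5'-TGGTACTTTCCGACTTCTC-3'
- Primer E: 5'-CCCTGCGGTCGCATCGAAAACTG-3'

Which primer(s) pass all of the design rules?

Primer A (26 nt, A=2 T=10 G=7 C=7): longest run = 3 ✓; 3' end CTA has 1 G/C ✓; Tm = 64.9 + 41·(14 − 16.4)/26 = 61.1°C, outside 51.0–61.0°C ✗ — fails.
Primer B (20 nt, A=4 T=5 G=6 C=5): longest run = 3 ✓; 3' end CGA has 2 G/C ✓; Tm = 64.9 + 41·(11 − 16.4)/20 = 53.8°C ✓ — passes.
Primer C (23 nt, A=6 T=6 G=3 C=8): longest run = 4 ✓; 3' end CCC has 3 G/C ✓; Tm = 64.9 + 41·(11 − 16.4)/23 = 55.3°C ✓ — passes.
Primer D (19 nt, A=2 T=8 G=3 C=6): longest run = 3 ✓; 3' end CTC has 2 G/C ✓; Tm = 64.9 + 41·(9 − 16.4)/19 = 48.9°C, outside 51.0–61.0°C ✗ — fails.
Primer E (23 nt, A=5 T=4 G=6 C=8): longest run = 4 ✓; 3' end CTG has 2 G/C ✓; Tm = 64.9 + 41·(14 − 16.4)/23 = 60.6°C ✓ — passes.

Primer B, Primer C and Primer E.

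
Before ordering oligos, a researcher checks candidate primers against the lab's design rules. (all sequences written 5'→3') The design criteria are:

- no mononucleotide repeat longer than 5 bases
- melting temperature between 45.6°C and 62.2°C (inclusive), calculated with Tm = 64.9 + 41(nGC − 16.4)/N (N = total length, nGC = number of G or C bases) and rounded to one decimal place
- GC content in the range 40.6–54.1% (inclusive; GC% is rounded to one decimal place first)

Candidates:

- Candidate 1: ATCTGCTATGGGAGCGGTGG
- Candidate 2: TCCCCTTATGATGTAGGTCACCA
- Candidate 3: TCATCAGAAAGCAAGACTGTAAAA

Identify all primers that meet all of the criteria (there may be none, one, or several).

Candidate 1 (20 nt, A=3 T=5 G=9 C=3): longest run = 3 ✓; Tm = 64.9 + 41·(12 − 16.4)/20 = 55.9°C ✓; GC 12/20 = 60.0%, outside 40.6–54.1% ✗ — fails.
Candidate 2 (23 nt, A=5 T=7 G=4 C=7): longest run = 4 ✓; Tm = 64.9 + 41·(11 − 16.4)/23 = 55.3°C ✓; GC 11/23 = 47.8% ✓ — passes.
Candidate 3 (24 nt, A=12 T=4 G=4 C=4): longest run = 4 ✓; Tm = 64.9 + 41·(8 − 16.4)/24 = 50.6°C ✓; GC 8/24 = 33.3%, outside 40.6–54.1% ✗ — fails.

Candidate 2 only.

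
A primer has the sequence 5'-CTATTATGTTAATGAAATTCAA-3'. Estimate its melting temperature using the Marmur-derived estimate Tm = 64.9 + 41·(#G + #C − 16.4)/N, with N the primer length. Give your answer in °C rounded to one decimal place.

41.8°C

Base counts: A=9, T=9, G=2, C=2; G+C = 4, N = 22.
Tm = 64.9 + 41·(4 − 16.4)/22 = 64.9 + -508.40/22 = 41.8°C.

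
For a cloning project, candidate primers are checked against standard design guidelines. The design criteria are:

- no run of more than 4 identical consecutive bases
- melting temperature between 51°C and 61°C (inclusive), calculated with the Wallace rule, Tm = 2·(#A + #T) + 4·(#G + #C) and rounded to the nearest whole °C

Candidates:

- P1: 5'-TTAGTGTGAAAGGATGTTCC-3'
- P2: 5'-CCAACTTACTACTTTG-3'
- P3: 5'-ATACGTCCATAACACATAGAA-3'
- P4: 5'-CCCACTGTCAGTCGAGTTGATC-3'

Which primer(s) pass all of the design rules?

P1 and P3.

P1 (20 nt, A=5 T=7 G=6 C=2): longest run = 3 ✓; Tm = 2·12 + 4·8 = 56°C ✓ — passes.
P2 (16 nt, A=4 T=6 G=1 C=5): longest run = 3 ✓; Tm = 2·10 + 4·6 = 44°C, outside 51–61°C ✗ — fails.
P3 (21 nt, A=10 T=4 G=2 C=5): longest run = 2 ✓; Tm = 2·14 + 4·7 = 56°C ✓ — passes.
P4 (22 nt, A=4 T=6 G=5 C=7): longest run = 3 ✓; Tm = 2·10 + 4·12 = 68°C, outside 51–61°C ✗ — fails.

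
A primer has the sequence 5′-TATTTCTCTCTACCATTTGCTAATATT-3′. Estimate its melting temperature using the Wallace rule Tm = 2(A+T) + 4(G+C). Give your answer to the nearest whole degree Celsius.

Base counts: A=6, T=14, G=1, C=6 (length 27).
Tm = 2·(6+14) + 4·(1+6) = 2·20 + 4·7 = 40 + 28 = 68°C.

68°C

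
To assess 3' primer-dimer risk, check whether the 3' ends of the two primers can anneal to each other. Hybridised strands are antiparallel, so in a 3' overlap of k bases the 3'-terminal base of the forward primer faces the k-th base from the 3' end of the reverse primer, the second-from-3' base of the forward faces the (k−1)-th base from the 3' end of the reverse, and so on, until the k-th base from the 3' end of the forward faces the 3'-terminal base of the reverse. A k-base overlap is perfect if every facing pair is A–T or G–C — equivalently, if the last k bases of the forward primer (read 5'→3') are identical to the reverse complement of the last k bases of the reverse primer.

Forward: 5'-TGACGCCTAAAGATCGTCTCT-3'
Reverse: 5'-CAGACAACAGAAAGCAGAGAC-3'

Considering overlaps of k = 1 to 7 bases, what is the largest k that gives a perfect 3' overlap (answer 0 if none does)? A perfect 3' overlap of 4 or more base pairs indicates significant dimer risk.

Last 7 bases (5'→3') — forward …CGTCTCT, reverse …CAGAGAC.
Reverse complement of the reverse primer's last 7 bases: GTCTCTG; its first k bases are the reverse complement of the reverse primer's last k bases, so a perfect k-base overlap needs the forward primer's last k bases to equal them.
Comparing (forward last k vs required): k=1: T vs G ✗; k=2: CT vs GT ✗; k=3: TCT vs GTC ✗; k=4: CTCT vs GTCT ✗; k=5: TCTCT vs GTCTC ✗; k=6: GTCTCT vs GTCTCT ✓; k=7: CGTCTCT vs GTCTCTG ✗.
Only k = 6 is perfect, so the longest perfect 3' overlap is 6.

Longest perfect overlap: 6 complementary base pairs; significant dimer risk (threshold 4).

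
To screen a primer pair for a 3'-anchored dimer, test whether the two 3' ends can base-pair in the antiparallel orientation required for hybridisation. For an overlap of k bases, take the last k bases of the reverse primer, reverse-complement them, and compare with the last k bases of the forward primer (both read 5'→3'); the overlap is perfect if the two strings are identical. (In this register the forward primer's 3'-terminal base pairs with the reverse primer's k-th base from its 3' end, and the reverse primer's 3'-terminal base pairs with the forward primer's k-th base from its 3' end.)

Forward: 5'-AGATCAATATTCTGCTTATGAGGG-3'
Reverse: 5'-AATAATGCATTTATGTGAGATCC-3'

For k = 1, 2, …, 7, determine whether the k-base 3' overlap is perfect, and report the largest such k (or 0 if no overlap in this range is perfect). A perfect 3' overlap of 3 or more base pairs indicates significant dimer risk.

Longest perfect overlap: 2 complementary base pairs; below the dimer-risk threshold (threshold 3).

Last 7 bases (5'→3') — forward …ATGAGGG, reverse …GAGATCC.
Reverse complement of the reverse primer's last 7 bases: GGATCTC; its first k bases are the reverse complement of the reverse primer's last k bases, so a perfect k-base overlap needs the forward primer's last k bases to equal them.
Comparing (forward last k vs required): k=1: G vs G ✓; k=2: GG vs GG ✓; k=3: GGG vs GGA ✗; k=4: AGGG vs GGAT ✗; k=5: GAGGG vs GGATC ✗; k=6: TGAGGG vs GGATCT ✗; k=7: ATGAGGG vs GGATCTC ✗.
Perfect overlaps at k = 1, 2; the largest is 2.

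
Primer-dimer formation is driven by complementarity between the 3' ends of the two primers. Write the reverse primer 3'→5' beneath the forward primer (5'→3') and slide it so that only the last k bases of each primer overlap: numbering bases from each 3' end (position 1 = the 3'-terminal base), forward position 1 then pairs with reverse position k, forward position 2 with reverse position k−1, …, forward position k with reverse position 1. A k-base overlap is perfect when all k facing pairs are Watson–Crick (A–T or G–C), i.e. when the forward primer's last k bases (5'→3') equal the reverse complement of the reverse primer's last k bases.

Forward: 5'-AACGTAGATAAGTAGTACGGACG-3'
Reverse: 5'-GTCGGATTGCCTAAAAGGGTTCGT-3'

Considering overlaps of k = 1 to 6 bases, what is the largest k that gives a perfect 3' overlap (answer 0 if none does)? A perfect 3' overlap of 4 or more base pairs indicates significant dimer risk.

Last 6 bases (5'→3') — forward …CGGACG, reverse …GTTCGT.
Reverse complement of the reverse primer's last 6 bases: ACGAAC; its first k bases are the reverse complement of the reverse primer's last k bases, so a perfect k-base overlap needs the forward primer's last k bases to equal them.
Comparing (forward last k vs required): k=1: G vs A ✗; k=2: CG vs AC ✗; k=3: ACG vs ACG ✓; k=4: GACG vs ACGA ✗; k=5: GGACG vs ACGAA ✗; k=6: CGGACG vs ACGAAC ✗.
Only k = 3 is perfect, so the longest perfect 3' overlap is 3.

Longest perfect overlap: 3 complementary base pairs; below the dimer-risk threshold (threshold 4).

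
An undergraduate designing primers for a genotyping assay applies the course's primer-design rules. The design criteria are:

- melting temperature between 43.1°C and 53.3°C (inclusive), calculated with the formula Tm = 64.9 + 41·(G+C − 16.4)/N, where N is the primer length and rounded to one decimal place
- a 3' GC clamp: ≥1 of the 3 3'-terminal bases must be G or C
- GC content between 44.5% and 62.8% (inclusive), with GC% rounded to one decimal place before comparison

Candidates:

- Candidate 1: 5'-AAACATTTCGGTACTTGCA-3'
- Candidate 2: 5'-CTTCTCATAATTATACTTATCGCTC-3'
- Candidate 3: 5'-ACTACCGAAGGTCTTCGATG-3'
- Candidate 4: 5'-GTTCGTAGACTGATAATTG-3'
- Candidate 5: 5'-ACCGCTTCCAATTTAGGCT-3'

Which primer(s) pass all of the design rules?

Candidate 3 and Candidate 5.

Candidate 1 (19 nt, A=6 T=6 G=3 C=4): Tm = 64.9 + 41·(7 − 16.4)/19 = 44.6°C ✓; 3' end GCA has 2 G/C ✓; GC 7/19 = 36.8%, outside 44.5–62.8% ✗ — fails.
Candidate 2 (25 nt, A=6 T=11 G=1 C=7): Tm = 64.9 + 41·(8 − 16.4)/25 = 51.1°C ✓; 3' end CTC has 2 G/C ✓; GC 8/25 = 32.0%, outside 44.5–62.8% ✗ — fails.
Candidate 3 (20 nt, A=5 T=5 G=5 C=5): Tm = 64.9 + 41·(10 − 16.4)/20 = 51.8°C ✓; 3' end ATG has 1 G/C ✓; GC 10/20 = 50.0% ✓ — passes.
Candidate 4 (19 nt, A=5 T=7 G=5 C=2): Tm = 64.9 + 41·(7 − 16.4)/19 = 44.6°C ✓; 3' end TTG has 1 G/C ✓; GC 7/19 = 36.8%, outside 44.5–62.8% ✗ — fails.
Candidate 5 (19 nt, A=4 T=6 G=3 C=6): Tm = 64.9 + 41·(9 − 16.4)/19 = 48.9°C ✓; 3' end GCT has 2 G/C ✓; GC 9/19 = 47.4% ✓ — passes.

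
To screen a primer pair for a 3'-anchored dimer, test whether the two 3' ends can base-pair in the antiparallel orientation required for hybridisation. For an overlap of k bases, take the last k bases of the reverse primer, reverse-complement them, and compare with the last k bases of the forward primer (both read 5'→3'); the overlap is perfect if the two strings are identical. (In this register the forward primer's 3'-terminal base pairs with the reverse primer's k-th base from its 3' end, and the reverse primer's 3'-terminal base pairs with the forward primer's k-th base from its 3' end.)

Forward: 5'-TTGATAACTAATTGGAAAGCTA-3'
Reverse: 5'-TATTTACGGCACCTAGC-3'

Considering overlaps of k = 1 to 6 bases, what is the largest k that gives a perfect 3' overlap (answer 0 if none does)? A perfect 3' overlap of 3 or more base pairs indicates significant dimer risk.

Longest perfect overlap: 4 complementary base pairs; significant dimer risk (threshold 3).

Last 6 bases (5'→3') — forward …AAGCTA, reverse …CCTAGC.
Reverse complement of the reverse primer's last 6 bases: GCTAGG; its first k bases are the reverse complement of the reverse primer's last k bases, so a perfect k-base overlap needs the forward primer's last k bases to equal them.
Comparing (forward last k vs required): k=1: A vs G ✗; k=2: TA vs GC ✗; k=3: CTA vs GCT ✗; k=4: GCTA vs GCTA ✓; k=5: AGCTA vs GCTAG ✗; k=6: AAGCTA vs GCTAGG ✗.
Only k = 4 is perfect, so the longest perfect 3' overlap is 4.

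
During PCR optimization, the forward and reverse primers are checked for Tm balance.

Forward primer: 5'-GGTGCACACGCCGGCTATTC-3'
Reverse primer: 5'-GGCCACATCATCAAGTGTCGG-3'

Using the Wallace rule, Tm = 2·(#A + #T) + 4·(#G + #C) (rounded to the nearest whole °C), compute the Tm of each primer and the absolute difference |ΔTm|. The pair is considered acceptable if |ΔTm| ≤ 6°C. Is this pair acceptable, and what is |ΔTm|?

Forward: A=3 T=4 G=6 C=7 → Tm = 2·7 + 4·13 = 66°C.
Reverse: A=5 T=4 G=6 C=6 → Tm = 2·9 + 4·12 = 66°C.
|ΔTm| = |66 − 66| = 0°C, ≤ 6°C.

|ΔTm| = 0°C; the pair is acceptable.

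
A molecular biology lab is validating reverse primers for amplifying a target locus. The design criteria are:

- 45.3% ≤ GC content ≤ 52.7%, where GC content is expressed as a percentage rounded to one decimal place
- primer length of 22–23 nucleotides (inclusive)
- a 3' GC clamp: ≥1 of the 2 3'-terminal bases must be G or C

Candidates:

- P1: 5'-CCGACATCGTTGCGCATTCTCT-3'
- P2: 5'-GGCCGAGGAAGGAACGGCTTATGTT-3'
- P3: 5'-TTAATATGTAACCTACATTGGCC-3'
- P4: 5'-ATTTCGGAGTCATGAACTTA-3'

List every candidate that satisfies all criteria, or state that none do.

None of the candidates satisfy all criteria.

P1 (22 nt, A=3 T=7 G=4 C=8): GC 12/22 = 54.5%, outside 45.3–52.7% ✗; length 22 ✓; 3' end CT has 1 G/C ✓ — fails.
P2 (25 nt, A=6 T=5 G=10 C=4): GC 14/25 = 56.0%, outside 45.3–52.7% ✗; length 25, outside 22–23 ✗; 3' end TT has 0 G/C, need ≥1 ✗ — fails.
P3 (23 nt, A=7 T=8 G=3 C=5): GC 8/23 = 34.8%, outside 45.3–52.7% ✗; length 23 ✓; 3' end CC has 2 G/C ✓ — fails.
P4 (20 nt, A=6 T=7 G=4 C=3): GC 7/20 = 35.0%, outside 45.3–52.7% ✗; length 20, outside 22–23 ✗; 3' end TA has 0 G/C, need ≥1 ✗ — fails.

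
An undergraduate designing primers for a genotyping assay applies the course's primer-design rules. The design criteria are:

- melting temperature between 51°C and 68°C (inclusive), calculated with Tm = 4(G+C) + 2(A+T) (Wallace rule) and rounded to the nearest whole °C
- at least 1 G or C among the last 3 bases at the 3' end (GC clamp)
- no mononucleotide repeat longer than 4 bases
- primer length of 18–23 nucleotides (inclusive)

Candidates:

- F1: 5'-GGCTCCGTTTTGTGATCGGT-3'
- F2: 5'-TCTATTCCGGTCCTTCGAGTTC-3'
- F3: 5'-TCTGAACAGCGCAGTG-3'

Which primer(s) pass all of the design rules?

F1 (20 nt, A=1 T=8 G=7 C=4): Tm = 2·9 + 4·11 = 62°C ✓; 3' end GGT has 2 G/C ✓; longest run = 4 ✓; length 20 ✓ — passes.
F2 (22 nt, A=2 T=9 G=4 C=7): Tm = 2·11 + 4·11 = 66°C ✓; 3' end TTC has 1 G/C ✓; longest run = 2 ✓; length 22 ✓ — passes.
F3 (16 nt, A=4 T=3 G=5 C=4): Tm = 2·7 + 4·9 = 50°C, outside 51–68°C ✗; 3' end GTG has 2 G/C ✓; longest run = 2 ✓; length 16, outside 18–23 ✗ — fails.

F1 and F2.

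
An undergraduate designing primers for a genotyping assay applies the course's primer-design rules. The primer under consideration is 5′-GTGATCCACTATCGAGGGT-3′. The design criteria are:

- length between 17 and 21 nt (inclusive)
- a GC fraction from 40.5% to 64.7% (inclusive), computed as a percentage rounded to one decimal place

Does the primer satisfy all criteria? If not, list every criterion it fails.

Meets all criteria.

Base counts: A=4, T=5, G=6, C=4 (length 19).
length: length 19 ✓
GC content: GC 10/19 = 52.6% ✓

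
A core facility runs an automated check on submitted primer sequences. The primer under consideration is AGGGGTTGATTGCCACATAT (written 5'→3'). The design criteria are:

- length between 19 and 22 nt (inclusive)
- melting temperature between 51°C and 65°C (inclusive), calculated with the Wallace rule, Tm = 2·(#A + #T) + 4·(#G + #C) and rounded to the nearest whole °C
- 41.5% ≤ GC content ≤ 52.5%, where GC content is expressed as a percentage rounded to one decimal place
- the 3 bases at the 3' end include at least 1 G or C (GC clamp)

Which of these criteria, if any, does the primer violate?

Base counts: A=5, T=6, G=6, C=3 (length 20).
length: length 20 ✓
Tm: Tm = 2·11 + 4·9 = 58°C ✓
GC content: GC 9/20 = 45.0% ✓
GC clamp: 3' end TAT has 0 G/C, need ≥1 ✗

Fails: GC clamp.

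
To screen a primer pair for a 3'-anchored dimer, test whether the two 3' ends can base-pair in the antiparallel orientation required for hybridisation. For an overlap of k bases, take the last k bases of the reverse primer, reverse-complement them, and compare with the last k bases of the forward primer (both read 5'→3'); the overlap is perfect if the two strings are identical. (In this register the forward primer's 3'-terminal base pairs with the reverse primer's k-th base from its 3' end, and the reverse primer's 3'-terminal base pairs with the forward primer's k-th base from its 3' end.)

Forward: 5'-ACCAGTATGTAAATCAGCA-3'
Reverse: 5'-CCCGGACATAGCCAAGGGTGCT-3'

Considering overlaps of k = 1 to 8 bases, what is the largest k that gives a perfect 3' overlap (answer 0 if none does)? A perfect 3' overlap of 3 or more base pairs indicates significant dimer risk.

Longest perfect overlap: 4 complementary base pairs; significant dimer risk (threshold 3).

Last 8 bases (5'→3') — forward …AATCAGCA, reverse …AGGGTGCT.
Reverse complement of the reverse primer's last 8 bases: AGCACCCT; its first k bases are the reverse complement of the reverse primer's last k bases, so a perfect k-base overlap needs the forward primer's last k bases to equal them.
Comparing (forward last k vs required): k=1: A vs A ✓; k=2: CA vs AG ✗; k=3: GCA vs AGC ✗; k=4: AGCA vs AGCA ✓; k=5: CAGCA vs AGCAC ✗; k=6: TCAGCA vs AGCACC ✗; k=7: ATCAGCA vs AGCACCC ✗; k=8: AATCAGCA vs AGCACCCT ✗.
Perfect overlaps at k = 1, 4; the largest is 4.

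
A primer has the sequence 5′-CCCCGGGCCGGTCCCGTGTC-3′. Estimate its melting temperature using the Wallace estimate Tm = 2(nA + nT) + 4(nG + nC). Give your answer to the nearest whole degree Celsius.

74°C

Base counts: A=0, T=3, G=7, C=10 (length 20).
Tm = 2·(0+3) + 4·(7+10) = 2·3 + 4·17 = 6 + 68 = 74°C.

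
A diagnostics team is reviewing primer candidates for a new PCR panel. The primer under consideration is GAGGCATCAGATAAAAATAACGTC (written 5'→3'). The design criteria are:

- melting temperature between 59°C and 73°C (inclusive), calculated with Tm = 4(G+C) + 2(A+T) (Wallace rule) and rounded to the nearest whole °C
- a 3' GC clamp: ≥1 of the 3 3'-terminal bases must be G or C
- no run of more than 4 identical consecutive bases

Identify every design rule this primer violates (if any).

Fails: homopolymer run.

Base counts: A=11, T=4, G=5, C=4 (length 24).
Tm: Tm = 2·15 + 4·9 = 66°C ✓
GC clamp: 3' end GTC has 2 G/C ✓
homopolymer run: longest run = 5, exceeds 4 ✗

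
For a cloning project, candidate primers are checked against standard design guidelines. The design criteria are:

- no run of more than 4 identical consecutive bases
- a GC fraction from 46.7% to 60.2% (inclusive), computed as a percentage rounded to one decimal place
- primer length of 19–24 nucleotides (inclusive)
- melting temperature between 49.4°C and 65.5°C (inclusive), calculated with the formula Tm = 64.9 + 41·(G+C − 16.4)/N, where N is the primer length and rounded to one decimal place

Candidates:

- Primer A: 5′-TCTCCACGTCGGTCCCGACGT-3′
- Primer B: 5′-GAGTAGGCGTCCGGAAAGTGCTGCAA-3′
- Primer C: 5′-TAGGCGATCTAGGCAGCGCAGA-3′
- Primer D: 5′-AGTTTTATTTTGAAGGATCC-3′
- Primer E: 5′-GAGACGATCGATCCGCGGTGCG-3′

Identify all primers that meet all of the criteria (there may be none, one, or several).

Primer A (21 nt, A=2 T=5 G=5 C=9): longest run = 3 ✓; GC 14/21 = 66.7%, outside 46.7–60.2% ✗; length 21 ✓; Tm = 64.9 + 41·(14 − 16.4)/21 = 60.2°C ✓ — fails.
Primer B (26 nt, A=7 T=4 G=10 C=5): longest run = 3 ✓; GC 15/26 = 57.7% ✓; length 26, outside 19–24 ✗; Tm = 64.9 + 41·(15 − 16.4)/26 = 62.7°C ✓ — fails.
Primer C (22 nt, A=6 T=3 G=8 C=5): longest run = 2 ✓; GC 13/22 = 59.1% ✓; length 22 ✓; Tm = 64.9 + 41·(13 − 16.4)/22 = 58.6°C ✓ — passes.
Primer D (20 nt, A=5 T=9 G=4 C=2): longest run = 4 ✓; GC 6/20 = 30.0%, outside 46.7–60.2% ✗; length 20 ✓; Tm = 64.9 + 41·(6 − 16.4)/20 = 43.6°C, outside 49.4–65.5°C ✗ — fails.
Primer E (22 nt, A=4 T=3 G=9 C=6): longest run = 2 ✓; GC 15/22 = 68.2%, outside 46.7–60.2% ✗; length 22 ✓; Tm = 64.9 + 41·(15 − 16.4)/22 = 62.3°C ✓ — fails.

Primer C only.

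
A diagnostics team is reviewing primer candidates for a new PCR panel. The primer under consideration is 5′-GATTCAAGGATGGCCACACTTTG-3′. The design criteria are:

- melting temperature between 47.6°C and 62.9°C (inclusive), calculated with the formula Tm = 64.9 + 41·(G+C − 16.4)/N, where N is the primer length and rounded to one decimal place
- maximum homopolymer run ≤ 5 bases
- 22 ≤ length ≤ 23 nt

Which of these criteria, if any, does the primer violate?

Base counts: A=6, T=6, G=6, C=5 (length 23).
Tm: Tm = 64.9 + 41·(11 − 16.4)/23 = 55.3°C ✓
homopolymer run: longest run = 3 ✓
length: length 23 ✓

Meets all criteria.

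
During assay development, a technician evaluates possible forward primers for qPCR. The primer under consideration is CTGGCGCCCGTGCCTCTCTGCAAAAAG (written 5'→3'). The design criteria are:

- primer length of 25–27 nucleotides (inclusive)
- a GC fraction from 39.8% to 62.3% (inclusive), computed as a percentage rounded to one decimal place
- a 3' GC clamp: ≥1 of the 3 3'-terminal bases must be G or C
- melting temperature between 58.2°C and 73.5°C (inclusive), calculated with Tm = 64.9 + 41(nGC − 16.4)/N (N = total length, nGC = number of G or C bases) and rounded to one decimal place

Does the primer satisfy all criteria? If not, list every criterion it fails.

Base counts: A=5, T=5, G=7, C=10 (length 27).
length: length 27 ✓
GC content: GC 17/27 = 63.0%, outside 39.8–62.3% ✗
GC clamp: 3' end AAG has 1 G/C ✓
Tm: Tm = 64.9 + 41·(17 − 16.4)/27 = 65.8°C ✓

Fails: GC content.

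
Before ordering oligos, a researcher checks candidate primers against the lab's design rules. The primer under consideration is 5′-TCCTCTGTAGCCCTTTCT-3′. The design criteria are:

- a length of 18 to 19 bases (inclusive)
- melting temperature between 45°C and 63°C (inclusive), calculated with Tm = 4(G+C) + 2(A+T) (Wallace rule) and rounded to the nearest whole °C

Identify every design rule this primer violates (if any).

Meets all criteria.

Base counts: A=1, T=8, G=2, C=7 (length 18).
length: length 18 ✓
Tm: Tm = 2·9 + 4·9 = 54°C ✓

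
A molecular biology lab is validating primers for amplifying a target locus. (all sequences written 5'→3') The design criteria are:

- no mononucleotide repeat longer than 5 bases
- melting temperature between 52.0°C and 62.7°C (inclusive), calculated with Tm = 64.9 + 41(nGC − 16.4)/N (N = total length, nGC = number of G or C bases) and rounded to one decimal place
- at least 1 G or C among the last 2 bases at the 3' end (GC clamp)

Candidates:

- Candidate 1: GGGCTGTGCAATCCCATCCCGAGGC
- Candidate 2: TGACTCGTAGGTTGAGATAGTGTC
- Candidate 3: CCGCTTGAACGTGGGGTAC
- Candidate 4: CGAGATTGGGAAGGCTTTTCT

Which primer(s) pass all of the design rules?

Candidate 1 (25 nt, A=4 T=4 G=8 C=9): longest run = 3 ✓; Tm = 64.9 + 41·(17 − 16.4)/25 = 65.9°C, outside 52.0–62.7°C ✗; 3' end GC has 2 G/C ✓ — fails.
Candidate 2 (24 nt, A=5 T=8 G=8 C=3): longest run = 2 ✓; Tm = 64.9 + 41·(11 − 16.4)/24 = 55.7°C ✓; 3' end TC has 1 G/C ✓ — passes.
Candidate 3 (19 nt, A=3 T=4 G=7 C=5): longest run = 4 ✓; Tm = 64.9 + 41·(12 − 16.4)/19 = 55.4°C ✓; 3' end AC has 1 G/C ✓ — passes.
Candidate 4 (21 nt, A=4 T=7 G=7 C=3): longest run = 4 ✓; Tm = 64.9 + 41·(10 − 16.4)/21 = 52.4°C ✓; 3' end CT has 1 G/C ✓ — passes.

Candidate 2, Candidate 3 and Candidate 4.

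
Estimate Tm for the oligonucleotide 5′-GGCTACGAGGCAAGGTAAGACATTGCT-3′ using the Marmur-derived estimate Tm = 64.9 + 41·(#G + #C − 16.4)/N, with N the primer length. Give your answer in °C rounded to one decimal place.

61.3°C

Base counts: A=8, T=5, G=9, C=5; G+C = 14, N = 27.
Tm = 64.9 + 41·(14 − 16.4)/27 = 64.9 + -98.40/27 = 61.3°C.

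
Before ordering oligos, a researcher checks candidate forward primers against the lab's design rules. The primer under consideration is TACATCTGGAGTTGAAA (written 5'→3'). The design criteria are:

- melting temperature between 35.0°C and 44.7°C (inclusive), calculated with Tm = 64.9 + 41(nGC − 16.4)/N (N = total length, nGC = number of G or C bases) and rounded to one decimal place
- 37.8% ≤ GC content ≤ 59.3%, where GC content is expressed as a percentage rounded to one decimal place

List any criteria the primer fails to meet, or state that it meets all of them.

Fails: GC content.

Base counts: A=6, T=5, G=4, C=2 (length 17).
Tm: Tm = 64.9 + 41·(6 − 16.4)/17 = 39.8°C ✓
GC content: GC 6/17 = 35.3%, outside 37.8–59.3% ✗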